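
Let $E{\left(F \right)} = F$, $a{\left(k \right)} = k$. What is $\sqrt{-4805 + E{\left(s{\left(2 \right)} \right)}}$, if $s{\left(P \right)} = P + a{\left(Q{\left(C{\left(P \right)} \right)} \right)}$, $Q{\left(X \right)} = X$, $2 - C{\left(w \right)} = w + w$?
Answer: $31 i \sqrt{5} \approx 69.318 i$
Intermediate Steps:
$C{\left(w \right)} = 2 - 2 w$ ($C{\left(w \right)} = 2 - \left(w + w\right) = 2 - 2 w$)
$s{\left(P \right)} = 2 - P$ ($s{\left(P \right)} = P - \left(-2 + 2 P\right) = 2 - P$)
$\sqrt{-4805 + E{\left(s{\left(2 \right)} \right)}} = \sqrt{-4805 + \left(2 - 2\right)} = \sqrt{-4805 + 0} = \sqrt{-4805} = 31 i \sqrt{5}$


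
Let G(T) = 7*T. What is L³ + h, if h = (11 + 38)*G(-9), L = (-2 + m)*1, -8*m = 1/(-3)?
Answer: -42778511/13824 ≈ -3094.5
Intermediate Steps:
m = 1/24 (m = -⅛/(-3) = -⅛*(-⅓) = 1/24 ≈ 0.041667)
L = -47/24 (L = (-2 + 1/24)*1 = -47/24*1 = -47/24 ≈ -1.9583)
h = -3087 (h = (11 + 38)*(7*(-9)) = 49*(-63) = -3087)
L³ + h = (-47/24)³ - 3087 = -103823/13824 - 3087 = -42778511/13824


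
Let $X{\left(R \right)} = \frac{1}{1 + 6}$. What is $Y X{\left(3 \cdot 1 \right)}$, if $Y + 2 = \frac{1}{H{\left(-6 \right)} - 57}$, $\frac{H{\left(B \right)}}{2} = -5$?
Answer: $- \frac{135}{469} \approx -0.28785$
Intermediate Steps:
$H{\left(B \right)} = -10$ ($H{\left(B \right)} = 2 \left(-5\right) = -10$)
$X{\left(R \right)} = \frac{1}{7}$
$Y = - \frac{135}{67}$ ($Y = -2 + \frac{1}{-10 - 57} = -2 + \frac{1}{-67} = -2 - \frac{1}{67} = - \frac{135}{67} \approx -2.0149$)
$Y X{\left(3 \cdot 1 \right)} = \left(- \frac{135}{67}\right) \frac{1}{7} = - \frac{135}{469}$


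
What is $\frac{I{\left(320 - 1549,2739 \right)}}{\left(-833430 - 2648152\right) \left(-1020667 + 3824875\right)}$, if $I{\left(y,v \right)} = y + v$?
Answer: $- \frac{755}{4881540048528} \approx -1.5466 \cdot 10^{-10}$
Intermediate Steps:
$I{\left(y,v \right)} = v + y$
$\frac{I{\left(320 - 1549,2739 \right)}}{\left(-833430 - 2648152\right) \left(-1020667 + 3824875\right)} = \frac{2739 + \left(320 - 1549\right)}{\left(-833430 - 2648152\right) \left(-1020667 + 3824875\right)} = \frac{2739 + \left(320 - 1549\right)}{\left(-3481582\right) 2804208} = \frac{2739 - 1229}{-9763080097056} = 1510 \left(- \frac{1}{9763080097056}\right) = - \frac{755}{4881540048528}$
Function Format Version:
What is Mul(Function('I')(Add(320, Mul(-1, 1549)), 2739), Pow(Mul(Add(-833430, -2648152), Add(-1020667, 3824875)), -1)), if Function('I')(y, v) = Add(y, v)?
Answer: Rational(-755, 4881540048528) ≈ -1.5466e-10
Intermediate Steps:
Function('I')(y, v) = Add(v, y)
Mul(Function('I')(Add(320, Mul(-1, 1549)), 2739), Pow(Mul(Add(-833430, -2648152), Add(-1020667, 3824875)), -1)) = Mul(Add(2739, Add(320, Mul(-1, 1549))), Pow(Mul(Add(-833430, -2648152), Add(-1020667, 3824875)), -1)) = Mul(Add(2739, Add(320, -1549)), Pow(Mul(-3481582, 2804208), -1)) = Mul(Add(2739, -1229), Pow(-9763080097056, -1)) = Mul(1510, Rational(-1, 9763080097056)) = Rational(-755, 4881540048528)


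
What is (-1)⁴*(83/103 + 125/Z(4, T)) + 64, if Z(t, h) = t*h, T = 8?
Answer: 226475/3296 ≈ 68.712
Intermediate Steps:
Z(t, h) = h*t
(-1)⁴*(83/103 + 125/Z(4, T)) + 64 = (-1)⁴*(83/103 + 125/((8*4))) + 64 = 1*(83*(1/103) + 125/32) + 64 = 1*(83/103 + 125*(1/32)) + 64 = 1*(83/103 + 125/32) + 64 = 1*(15531/3296) + 64 = 15531/3296 + 64 = 226475/3296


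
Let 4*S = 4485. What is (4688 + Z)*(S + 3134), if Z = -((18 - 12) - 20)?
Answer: 40016371/2 ≈ 2.0008e+7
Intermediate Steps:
S = 4485/4 (S = (¼)*4485 = 4485/4 ≈ 1121.3)
Z = 14 (Z = -(6 - 20) = -1*(-14) = 14)
(4688 + Z)*(S + 3134) = (4688 + 14)*(4485/4 + 3134) = 4702*(17021/4) = 40016371/2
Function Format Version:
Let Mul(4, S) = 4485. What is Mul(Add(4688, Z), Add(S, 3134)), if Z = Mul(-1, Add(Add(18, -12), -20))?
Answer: Rational(40016371, 2) ≈ 2.0008e+7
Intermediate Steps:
S = Rational(4485, 4) (S = Mul(Rational(1, 4), 4485) = Rational(4485, 4) ≈ 1121.3)
Z = 14 (Z = Mul(-1, Add(6, -20)) = Mul(-1, -14) = 14)
Mul(Add(4688, Z), Add(S, 3134)) = Mul(Add(4688, 14), Add(Rational(4485, 4), 3134)) = Mul(4702, Rational(17021, 4)) = Rational(40016371, 2)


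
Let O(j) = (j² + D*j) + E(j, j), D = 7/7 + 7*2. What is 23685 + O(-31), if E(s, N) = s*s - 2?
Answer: 25140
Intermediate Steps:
E(s, N) = -2 + s² (E(s, N) = s² - 2 = -2 + s²)
D = 15 (D = 7*(⅐) + 14 = 1 + 14 = 15)
O(j) = -2 + 2*j² + 15*j (O(j) = (j² + 15*j) + (-2 + j²) = -2 + 2*j² + 15*j)
23685 + O(-31) = 23685 + (-2 + 2*(-31)² + 15*(-31)) = 23685 + (-2 + 2*961 - 465) = 23685 + (-2 + 1922 - 465) = 23685 + 1455 = 25140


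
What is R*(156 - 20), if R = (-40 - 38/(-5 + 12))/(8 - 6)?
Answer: -21624/7 ≈ -3089.1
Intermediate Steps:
R = -159/7 (R = (-40 - 38/7)/2 = (-40 - 38*⅐)*(½) = (-40 - 38/7)*(½) = -318/7*½ = -159/7 ≈ -22.714)
R*(156 - 20) = -159*(156 - 20)/7 = -159/7*136 = -21624/7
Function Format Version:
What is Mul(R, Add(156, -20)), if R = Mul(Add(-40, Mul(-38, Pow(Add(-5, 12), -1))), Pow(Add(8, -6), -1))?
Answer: Rational(-21624, 7) ≈ -3089.1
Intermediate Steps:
R = Rational(-159, 7) (R = Mul(Add(-40, Mul(-38, Pow(7, -1))), Pow(2, -1)) = Mul(Add(-40, Mul(-38, Rational(1, 7))), Rational(1, 2)) = Mul(Add(-40, Rational(-38, 7)), Rational(1, 2)) = Mul(Rational(-318, 7), Rational(1, 2)) = Rational(-159, 7) ≈ -22.714)
Mul(R, Add(156, -20)) = Mul(Rational(-159, 7), Add(156, -20)) = Mul(Rational(-159, 7), 136) = Rational(-21624, 7)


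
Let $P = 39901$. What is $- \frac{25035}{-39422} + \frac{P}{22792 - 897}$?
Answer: $\frac{2121118547}{863144690} \approx 2.4574$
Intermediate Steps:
$- \frac{25035}{-39422} + \frac{P}{22792 - 897} = - \frac{25035}{-39422} + \frac{39901}{22792 - 897} = \left(-25035\right) \left(- \frac{1}{39422}\right) + \frac{39901}{22792 - 897} = \frac{25035}{39422} + \frac{39901}{21895} = \frac{2121118547}{863144690}$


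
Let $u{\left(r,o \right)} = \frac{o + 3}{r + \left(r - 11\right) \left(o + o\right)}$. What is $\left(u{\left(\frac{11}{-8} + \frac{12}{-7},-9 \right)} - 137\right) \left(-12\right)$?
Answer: $\frac{23067708}{14029} \approx 1644.3$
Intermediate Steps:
$u{\left(r,o \right)} = \frac{3 + o}{r + 2 o \left(-11 + r\right)}$ ($u{\left(r,o \right)} = \frac{3 + o}{r + \left(-11 + r\right) 2 o} = \frac{3 + o}{r + 2 o \left(-11 + r\right)}$)
$\left(u{\left(\frac{11}{-8} + \frac{12}{-7},-9 \right)} - 137\right) \left(-12\right) = \left(\frac{3 - 9}{\left(\frac{11}{-8} + \frac{12}{-7}\right) - -198 + 2 \left(-9\right) \left(\frac{11}{-8} + \frac{12}{-7}\right)} - 137\right) \left(-12\right) = \left(\frac{1}{\left(11 \left(- \frac{1}{8}\right) + 12 \left(- \frac{1}{7}\right)\right) + 198 + 2 \left(-9\right) \left(11 \left(- \frac{1}{8}\right) + 12 \left(- \frac{1}{7}\right)\right)} \left(-6\right) - 137\right) \left(-12\right) = \left(\frac{1}{\left(- \frac{11}{8} - \frac{12}{7}\right) + 198 + 2 \left(-9\right) \left(- \frac{11}{8} - \frac{12}{7}\right)} \left(-6\right) - 137\right) \left(-12\right) = \left(\frac{1}{- \frac{173}{56} + 198 + 2 \left(-9\right) \left(- \frac{173}{56}\right)} \left(-6\right) - 137\right) \left(-12\right) = \left(\frac{1}{- \frac{173}{56} + 198 + \frac{1557}{28}} \left(-6\right) - 137\right) \left(-12\right) = \left(\frac{1}{\frac{14029}{56}} \left(-6\right) - 137\right) \left(-12\right) = \left(\frac{56}{14029} \left(-6\right) - 137\right) \left(-12\right) = \left(- \frac{336}{14029} - 137\right) \left(-12\right) = \left(- \frac{1922309}{14029}\right) \left(-12\right) = \frac{23067708}{14029}$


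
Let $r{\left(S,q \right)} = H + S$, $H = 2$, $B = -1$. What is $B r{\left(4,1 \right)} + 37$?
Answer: $31$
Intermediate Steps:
$r{\left(S,q \right)} = 2 + S$
$B r{\left(4,1 \right)} + 37 = - (2 + 4) + 37 = \left(-1\right) 6 + 37 = -6 + 37 = 31$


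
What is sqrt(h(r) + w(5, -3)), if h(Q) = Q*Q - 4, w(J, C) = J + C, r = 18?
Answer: sqrt(322) ≈ 17.944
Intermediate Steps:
w(J, C) = C + J
h(Q) = -4 + Q**2 (h(Q) = Q**2 - 4 = -4 + Q**2)
sqrt(h(r) + w(5, -3)) = sqrt((-4 + 18**2) + (-3 + 5)) = sqrt((-4 + 324) + 2) = sqrt(320 + 2) = sqrt(322)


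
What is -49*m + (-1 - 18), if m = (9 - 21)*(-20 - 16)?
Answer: -21187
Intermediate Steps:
m = 432 (m = -12*(-36) = 432)
-49*m + (-1 - 18) = -49*432 + (-1 - 18) = -21168 - 19 = -21187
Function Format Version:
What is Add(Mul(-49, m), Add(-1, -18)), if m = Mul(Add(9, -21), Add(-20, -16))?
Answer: -21187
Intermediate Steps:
m = 432 (m = Mul(-12, -36) = 432)
Add(Mul(-49, m), Add(-1, -18)) = Add(Mul(-49, 432), Add(-1, -18)) = Add(-21168, -19) = -21187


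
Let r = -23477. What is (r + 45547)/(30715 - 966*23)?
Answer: 22070/8497 ≈ 2.5974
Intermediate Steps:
(r + 45547)/(30715 - 966*23) = (-23477 + 45547)/(30715 - 966*23) = 22070/(30715 - 22218) = 22070/8497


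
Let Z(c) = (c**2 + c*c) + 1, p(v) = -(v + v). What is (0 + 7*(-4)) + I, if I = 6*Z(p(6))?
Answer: 1706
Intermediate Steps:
p(v) = -2*v
Z(c) = 1 + 2*c**2 (Z(c) = (c**2 + c**2) + 1 = 2*c**2 + 1 = 1 + 2*c**2)
I = 1734 (I = 6*(1 + 2*(-2*6)**2) = 6*(1 + 2*(-12)**2) = 6*(1 + 2*144) = 6*(1 + 288) = 6*289 = 1734)
(0 + 7*(-4)) + I = (0 + 7*(-4)) + 1734 = (0 - 28) + 1734 = -28 + 1734 = 1706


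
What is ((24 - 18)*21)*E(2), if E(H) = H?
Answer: 252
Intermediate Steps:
((24 - 18)*21)*E(2) = ((24 - 18)*21)*2 = (6*21)*2 = 126*2 = 252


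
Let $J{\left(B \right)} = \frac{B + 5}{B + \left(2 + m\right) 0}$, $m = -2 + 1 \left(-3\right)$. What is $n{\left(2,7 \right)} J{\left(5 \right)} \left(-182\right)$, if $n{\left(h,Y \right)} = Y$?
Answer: $-2548$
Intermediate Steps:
$m = -5$ ($m = -2 - 3 = -5$)
$J{\left(B \right)} = \frac{5 + B}{B}$ ($J{\left(B \right)} = \frac{B + 5}{B + \left(2 - 5\right) 0} = \frac{5 + B}{B - 0} = \frac{5 + B}{B + 0} = \frac{5 + B}{B}$)
$n{\left(2,7 \right)} J{\left(5 \right)} \left(-182\right) = 7 \frac{5 + 5}{5} \left(-182\right) = 7 \cdot \frac{1}{5} \cdot 10 \left(-182\right) = 7 \cdot 2 \left(-182\right) = 14 \left(-182\right) = -2548$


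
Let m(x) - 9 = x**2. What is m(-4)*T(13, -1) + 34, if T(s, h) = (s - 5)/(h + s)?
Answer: 152/3 ≈ 50.667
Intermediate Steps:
T(s, h) = (-5 + s)/(h + s)
m(x) = 9 + x**2
m(-4)*T(13, -1) + 34 = (9 + (-4)**2)*((-5 + 13)/(-1 + 13)) + 34 = (9 + 16)*(8/12) + 34 = 25*((1/12)*8) + 34 = 25*(2/3) + 34 = 50/3 + 34 = 152/3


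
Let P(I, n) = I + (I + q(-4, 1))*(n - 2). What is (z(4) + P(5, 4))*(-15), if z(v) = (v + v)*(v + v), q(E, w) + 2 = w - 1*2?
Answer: -1095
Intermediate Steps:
q(E, w) = -4 + w (q(E, w) = -2 + (w - 1*2) = -2 + (w - 2) = -2 + (-2 + w) = -4 + w)
z(v) = 4*v**2 (z(v) = (2*v)*(2*v) = 4*v**2)
P(I, n) = I + (-3 + I)*(-2 + n) (P(I, n) = I + (I + (-4 + 1))*(n - 2) = I + (I - 3)*(-2 + n) = I + (-3 + I)*(-2 + n))
(z(4) + P(5, 4))*(-15) = (4*4**2 + (6 - 1*5 - 3*4 + 5*4))*(-15) = (4*16 + (6 - 5 - 12 + 20))*(-15) = (64 + 9)*(-15) = 73*(-15) = -1095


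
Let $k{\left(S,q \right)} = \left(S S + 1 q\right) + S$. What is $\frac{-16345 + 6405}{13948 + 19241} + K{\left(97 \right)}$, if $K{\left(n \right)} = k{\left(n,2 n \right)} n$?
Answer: $\frac{31227520160}{33189} \approx 9.409 \cdot 10^{5}$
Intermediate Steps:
$k{\left(S,q \right)} = S + q + S^{2}$ ($k{\left(S,q \right)} = \left(S^{2} + q\right) + S = \left(q + S^{2}\right) + S = S + q + S^{2}$)
$K{\left(n \right)} = n \left(n^{2} + 3 n\right)$ ($K{\left(n \right)} = \left(n + 2 n + n^{2}\right) n = \left(n^{2} + 3 n\right) n = n \left(n^{2} + 3 n\right)$)
$\frac{-16345 + 6405}{13948 + 19241} + K{\left(97 \right)} = \frac{-16345 + 6405}{13948 + 19241} + 97^{2} \left(3 + 97\right) = - \frac{9940}{33189} + 9409 \cdot 100 = \left(-9940\right) \frac{1}{33189} + 940900 = - \frac{9940}{33189} + 940900 = \frac{31227520160}{33189}$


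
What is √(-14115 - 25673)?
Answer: 14*I*√203 ≈ 199.47*I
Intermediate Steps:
√(-14115 - 25673) = √(-39788) = 14*I*√203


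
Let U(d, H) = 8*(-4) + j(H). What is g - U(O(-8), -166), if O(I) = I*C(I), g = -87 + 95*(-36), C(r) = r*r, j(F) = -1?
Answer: -3474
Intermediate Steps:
C(r) = r²
g = -3507 (g = -87 - 3420 = -3507)
O(I) = I³ (O(I) = I*I² = I³)
U(d, H) = -33 (U(d, H) = 8*(-4) - 1 = -32 - 1 = -33)
g - U(O(-8), -166) = -3507 - 1*(-33) = -3507 + 33 = -3474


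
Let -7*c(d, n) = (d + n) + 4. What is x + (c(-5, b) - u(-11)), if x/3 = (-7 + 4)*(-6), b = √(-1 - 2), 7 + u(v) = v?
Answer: 505/7 - I*√3/7 ≈ 72.143 - 0.24744*I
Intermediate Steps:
u(v) = -7 + v
b = I*√3 (b = √(-3) = I*√3 ≈ 1.732*I)
c(d, n) = -4/7 - d/7 - n/7 (c(d, n) = -((d + n) + 4)/7 = -(4 + d + n)/7 = -4/7 - d/7 - n/7)
x = 54 (x = 3*((-7 + 4)*(-6)) = 3*(-3*(-6)) = 3*18 = 54)
x + (c(-5, b) - u(-11)) = 54 + ((-4/7 - ⅐*(-5) - I*√3/7) - (-7 - 11)) = 54 + ((-4/7 + 5/7 - I*√3/7) - 1*(-18)) = 54 + ((⅐ - I*√3/7) + 18) = 54 + (127/7 - I*√3/7) = 505/7 - I*√3/7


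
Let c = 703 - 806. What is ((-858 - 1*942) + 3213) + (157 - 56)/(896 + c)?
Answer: 1120610/793 ≈ 1413.1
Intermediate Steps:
c = -103
((-858 - 1*942) + 3213) + (157 - 56)/(896 + c) = ((-858 - 1*942) + 3213) + (157 - 56)/(896 - 103) = ((-858 - 942) + 3213) + 101/793 = (-1800 + 3213) + 101*(1/793) = 1413 + 101/793 = 1120610/793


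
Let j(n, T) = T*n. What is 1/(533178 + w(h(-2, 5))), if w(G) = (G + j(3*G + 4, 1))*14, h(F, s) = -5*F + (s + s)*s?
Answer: 1/536594 ≈ 1.8636e-6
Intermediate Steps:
h(F, s) = -5*F + 2*s**2 (h(F, s) = -5*F + (2*s)*s = -5*F + 2*s**2)
w(G) = 56 + 56*G (w(G) = (G + 1*(3*G + 4))*14 = (G + 1*(4 + 3*G))*14 = (G + (4 + 3*G))*14 = (4 + 4*G)*14 = 56 + 56*G)
1/(533178 + w(h(-2, 5))) = 1/(533178 + (56 + 56*(-5*(-2) + 2*5**2))) = 1/(533178 + (56 + 56*(10 + 2*25))) = 1/(533178 + (56 + 56*(10 + 50))) = 1/(533178 + (56 + 56*60)) = 1/(533178 + (56 + 3360)) = 1/(533178 + 3416) = 1/536594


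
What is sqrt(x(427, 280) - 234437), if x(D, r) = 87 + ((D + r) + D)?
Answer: 16*I*sqrt(911) ≈ 482.92*I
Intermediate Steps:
x(D, r) = 87 + r + 2*D (x(D, r) = 87 + (r + 2*D) = 87 + r + 2*D)
sqrt(x(427, 280) - 234437) = sqrt((87 + 280 + 2*427) - 234437) = sqrt((87 + 280 + 854) - 234437) = sqrt(1221 - 234437) = sqrt(-233216) = 16*I*sqrt(911)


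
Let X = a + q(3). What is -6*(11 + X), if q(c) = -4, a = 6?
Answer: -78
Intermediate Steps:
X = 2 (X = 6 - 4 = 2)
-6*(11 + X) = -6*(11 + 2) = -6*13 = -78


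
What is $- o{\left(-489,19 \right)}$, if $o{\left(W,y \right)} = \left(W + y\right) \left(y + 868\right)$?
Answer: $416890$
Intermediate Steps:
$o{\left(W,y \right)} = \left(868 + y\right) \left(W + y\right)$ ($o{\left(W,y \right)} = \left(W + y\right) \left(868 + y\right) = \left(868 + y\right) \left(W + y\right)$)
$- o{\left(-489,19 \right)} = - (19^{2} + 868 \left(-489\right) + 868 \cdot 19 - 9291) = - (361 - 424452 + 16492 - 9291) = \left(-1\right) \left(-416890\right) = 416890$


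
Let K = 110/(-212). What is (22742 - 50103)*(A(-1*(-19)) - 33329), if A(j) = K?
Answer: 96664470369/106 ≈ 9.1193e+8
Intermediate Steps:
K = -55/106 (K = 110*(-1/212) = -55/106 ≈ -0.51887)
A(j) = -55/106
(22742 - 50103)*(A(-1*(-19)) - 33329) = (22742 - 50103)*(-55/106 - 33329) = -27361*(-3532929/106) = 96664470369/106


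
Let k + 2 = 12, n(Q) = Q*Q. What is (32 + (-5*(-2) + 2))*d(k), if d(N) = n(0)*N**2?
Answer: 0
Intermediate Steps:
n(Q) = Q**2
k = 10 (k = -2 + 12 = 10)
d(N) = 0 (d(N) = 0**2*N**2 = 0*N**2 = 0)
(32 + (-5*(-2) + 2))*d(k) = (32 + (-5*(-2) + 2))*0 = (32 + (10 + 2))*0 = (32 + 12)*0 = 44*0 = 0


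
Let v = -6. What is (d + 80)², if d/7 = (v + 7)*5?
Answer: 13225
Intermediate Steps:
d = 35 (d = 7*((-6 + 7)*5) = 7*(1*5) = 7*5 = 35)
(d + 80)² = (35 + 80)² = 115² = 13225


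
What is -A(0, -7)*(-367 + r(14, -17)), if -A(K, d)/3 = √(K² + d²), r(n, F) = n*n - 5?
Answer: -3696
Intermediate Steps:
r(n, F) = -5 + n² (r(n, F) = n² - 5 = -5 + n²)
A(K, d) = -3*√(K² + d²)
-A(0, -7)*(-367 + r(14, -17)) = -(-3*√(0² + (-7)²))*(-367 + (-5 + 14²)) = -(-3*√(0 + 49))*(-367 + (-5 + 196)) = -(-3*√49)*(-367 + 191) = -(-3*7)*(-176) = -(-21)*(-176) = -1*3696 = -3696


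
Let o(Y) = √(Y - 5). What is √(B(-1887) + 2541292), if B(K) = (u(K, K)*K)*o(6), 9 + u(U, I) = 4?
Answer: √2550727 ≈ 1597.1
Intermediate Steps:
u(U, I) = -5 (u(U, I) = -9 + 4 = -5)
o(Y) = √(-5 + Y)
B(K) = -5*K (B(K) = (-5*K)*√(-5 + 6) = (-5*K)*√1 = -5*K*1 = -5*K)
√(B(-1887) + 2541292) = √(-5*(-1887) + 2541292) = √(9435 + 2541292) = √2550727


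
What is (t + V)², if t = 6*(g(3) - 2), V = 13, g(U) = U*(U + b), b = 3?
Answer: 11881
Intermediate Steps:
g(U) = U*(3 + U) (g(U) = U*(U + 3) = U*(3 + U))
t = 96 (t = 6*(3*(3 + 3) - 2) = 6*(3*6 - 2) = 6*(18 - 2) = 6*16 = 96)
(t + V)² = (96 + 13)² = 109² = 11881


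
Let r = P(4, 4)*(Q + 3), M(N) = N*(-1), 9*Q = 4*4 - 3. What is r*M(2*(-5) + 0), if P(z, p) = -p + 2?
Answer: -800/9 ≈ -88.889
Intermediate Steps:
Q = 13/9 (Q = (4*4 - 3)/9 = (16 - 3)/9 = (⅑)*13 = 13/9 ≈ 1.4444)
M(N) = -N
P(z, p) = 2 - p
r = -80/9 (r = (2 - 1*4)*(13/9 + 3) = (2 - 4)*(40/9) = -2*40/9 = -80/9 ≈ -8.8889)
r*M(2*(-5) + 0) = -(-80)*(2*(-5) + 0)/9 = -(-80)*(-10 + 0)/9 = -(-80)*(-10)/9 = -80/9*10 = -800/9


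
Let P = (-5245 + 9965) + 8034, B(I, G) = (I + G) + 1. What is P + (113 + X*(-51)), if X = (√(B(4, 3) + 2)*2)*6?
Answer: 12867 - 612*√10 ≈ 10932.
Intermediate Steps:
B(I, G) = 1 + G + I (B(I, G) = (G + I) + 1 = 1 + G + I)
X = 12*√10 (X = (√((1 + 3 + 4) + 2)*2)*6 = (√(8 + 2)*2)*6 = (√10*2)*6 = (2*√10)*6 = 12*√10 ≈ 37.947)
P = 12754 (P = 4720 + 8034 = 12754)
P + (113 + X*(-51)) = 12754 + (113 + (12*√10)*(-51)) = 12754 + (113 - 612*√10) = 12867 - 612*√10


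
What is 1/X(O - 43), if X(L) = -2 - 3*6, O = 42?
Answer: -1/20 ≈ -0.050000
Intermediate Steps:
X(L) = -20 (X(L) = -2 - 18 = -20)
1/X(O - 43) = 1/(-20) = -1/20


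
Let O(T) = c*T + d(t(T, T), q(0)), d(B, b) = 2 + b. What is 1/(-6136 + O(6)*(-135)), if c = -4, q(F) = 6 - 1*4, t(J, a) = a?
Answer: -1/3436 ≈ -0.00029104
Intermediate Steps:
q(F) = 2 (q(F) = 6 - 4 = 2)
O(T) = 4 - 4*T (O(T) = -4*T + (2 + 2) = -4*T + 4 = 4 - 4*T)
1/(-6136 + O(6)*(-135)) = 1/(-6136 + (4 - 4*6)*(-135)) = 1/(-6136 + (4 - 24)*(-135)) = 1/(-6136 - 20*(-135)) = 1/(-6136 + 2700) = 1/(-3436) = -1/3436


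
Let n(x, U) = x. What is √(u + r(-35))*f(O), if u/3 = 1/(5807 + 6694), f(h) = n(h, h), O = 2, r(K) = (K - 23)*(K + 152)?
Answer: 2*I*√13092371843/1389 ≈ 164.75*I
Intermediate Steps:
r(K) = (-23 + K)*(152 + K)
f(h) = h
u = 1/4167 (u = 3/(5807 + 6694) = 3/12501 = 3*(1/12501) = 1/4167 ≈ 0.00023998)
√(u + r(-35))*f(O) = √(1/4167 + (-3496 + (-35)² + 129*(-35)))*2 = √(1/4167 + (-3496 + 1225 - 4515))*2 = √(1/4167 - 6786)*2 = √(-28277261/4167)*2 = (I*√13092371843/1389)*2 = 2*I*√13092371843/1389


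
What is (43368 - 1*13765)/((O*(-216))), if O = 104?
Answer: -29603/22464 ≈ -1.3178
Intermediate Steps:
(43368 - 1*13765)/((O*(-216))) = (43368 - 1*13765)/((104*(-216))) = (43368 - 13765)/(-22464) = 29603*(-1/22464) = -29603/22464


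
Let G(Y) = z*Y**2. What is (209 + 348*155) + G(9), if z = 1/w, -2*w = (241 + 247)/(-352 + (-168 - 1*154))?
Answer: 6633475/122 ≈ 54373.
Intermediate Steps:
w = 122/337 (w = -(241 + 247)/(2*(-352 + (-168 - 1*154))) = -244/(-352 + (-168 - 154)) = -244/(-352 - 322) = -244/(-674) = -244*(-1)/674 = -1/2*(-244/337) = 122/337 ≈ 0.36202)
z = 337/122 (z = 1/(122/337) = 337/122 ≈ 2.7623)
G(Y) = 337*Y**2/122
(209 + 348*155) + G(9) = (209 + 348*155) + (337/122)*9**2 = (209 + 53940) + (337/122)*81 = 54149 + 27297/122 = 6633475/122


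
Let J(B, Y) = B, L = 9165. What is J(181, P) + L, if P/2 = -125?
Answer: 9346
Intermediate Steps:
P = -250 (P = 2*(-125) = -250)
J(181, P) + L = 181 + 9165 = 9346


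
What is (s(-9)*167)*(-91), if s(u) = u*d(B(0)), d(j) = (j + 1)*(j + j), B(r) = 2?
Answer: 1641276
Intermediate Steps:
d(j) = 2*j*(1 + j) (d(j) = (1 + j)*(2*j) = 2*j*(1 + j))
s(u) = 12*u (s(u) = u*(2*2*(1 + 2)) = u*(2*2*3) = u*12 = 12*u)
(s(-9)*167)*(-91) = ((12*(-9))*167)*(-91) = -108*167*(-91) = -18036*(-91) = 1641276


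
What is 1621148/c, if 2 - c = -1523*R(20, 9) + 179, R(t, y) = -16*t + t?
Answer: -1621148/457077 ≈ -3.5468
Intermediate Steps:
R(t, y) = -15*t
c = -457077 (c = 2 - (-(-22845)*20 + 179) = 2 - (-1523*(-300) + 179) = 2 - (456900 + 179) = 2 - 1*457079 = 2 - 457079 = -457077)
1621148/c = 1621148/(-457077) = 1621148*(-1/457077) = -1621148/457077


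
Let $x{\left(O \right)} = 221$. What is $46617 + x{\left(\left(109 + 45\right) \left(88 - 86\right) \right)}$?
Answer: $46838$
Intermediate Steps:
$46617 + x{\left(\left(109 + 45\right) \left(88 - 86\right) \right)} = 46617 + 221 = 46838$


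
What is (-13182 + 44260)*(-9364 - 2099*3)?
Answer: -486712558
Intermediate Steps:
(-13182 + 44260)*(-9364 - 2099*3) = 31078*(-9364 - 6297) = 31078*(-15661) = -486712558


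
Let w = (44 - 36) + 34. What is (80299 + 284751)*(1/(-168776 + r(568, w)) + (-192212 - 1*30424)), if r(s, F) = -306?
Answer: -6870923671426325/84541 ≈ -8.1273e+10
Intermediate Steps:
w = 42 (w = 8 + 34 = 42)
(80299 + 284751)*(1/(-168776 + r(568, w)) + (-192212 - 1*30424)) = (80299 + 284751)*(1/(-168776 - 306) + (-192212 - 1*30424)) = 365050*(1/(-169082) + (-192212 - 30424)) = 365050*(-1/169082 - 222636) = 365050*(-37643740153/169082) = -6870923671426325/84541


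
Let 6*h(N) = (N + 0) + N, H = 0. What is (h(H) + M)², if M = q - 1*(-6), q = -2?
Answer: 16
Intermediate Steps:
h(N) = N/3 (h(N) = ((N + 0) + N)/6 = (N + N)/6 = (2*N)/6 = N/3)
M = 4 (M = -2 - 1*(-6) = -2 + 6 = 4)
(h(H) + M)² = ((⅓)*0 + 4)² = (0 + 4)² = 4² = 16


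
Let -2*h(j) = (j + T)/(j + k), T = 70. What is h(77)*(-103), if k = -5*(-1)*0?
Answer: 2163/22 ≈ 98.318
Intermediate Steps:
k = 0 (k = 5*0 = 0)
h(j) = -(70 + j)/(2*j) (h(j) = -(j + 70)/(2*(j + 0)) = -(70 + j)/(2*j))
h(77)*(-103) = ((½)*(-70 - 1*77)/77)*(-103) = ((½)*(1/77)*(-70 - 77))*(-103) = ((½)*(1/77)*(-147))*(-103) = -21/22*(-103) = 2163/22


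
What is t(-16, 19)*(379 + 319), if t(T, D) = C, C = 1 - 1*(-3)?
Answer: 2792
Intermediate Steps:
C = 4 (C = 1 + 3 = 4)
t(T, D) = 4
t(-16, 19)*(379 + 319) = 4*(379 + 319) = 4*698 = 2792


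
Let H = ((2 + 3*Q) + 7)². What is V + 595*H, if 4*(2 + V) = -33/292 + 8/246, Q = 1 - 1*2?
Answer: 3076992661/143664 ≈ 21418.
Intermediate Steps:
Q = -1 (Q = 1 - 2 = -1)
V = -290219/143664 (V = -2 + (-33/292 + 8/246)/4 = -2 + (-33*1/292 + 8*(1/246))/4 = -2 + (-33/292 + 4/123)/4 = -2 + (¼)*(-2891/35916) = -2 - 2891/143664 = -290219/143664 ≈ -2.0201)
H = 36 (H = ((2 + 3*(-1)) + 7)² = ((2 - 3) + 7)² = (-1 + 7)² = 6² = 36)
V + 595*H = -290219/143664 + 595*36 = -290219/143664 + 21420 = 3076992661/143664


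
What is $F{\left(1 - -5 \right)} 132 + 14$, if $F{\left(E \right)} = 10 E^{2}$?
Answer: $47534$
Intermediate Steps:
$F{\left(1 - -5 \right)} 132 + 14 = 10 \left(1 - -5\right)^{2} \cdot 132 + 14 = 10 \left(1 + 5\right)^{2} \cdot 132 + 14 = 10 \cdot 6^{2} \cdot 132 + 14 = 10 \cdot 36 \cdot 132 + 14 = 360 \cdot 132 + 14 = 47520 + 14 = 47534$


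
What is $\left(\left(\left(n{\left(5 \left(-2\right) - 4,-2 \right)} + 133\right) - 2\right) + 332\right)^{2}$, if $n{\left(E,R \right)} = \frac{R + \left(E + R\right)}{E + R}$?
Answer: $\frac{13786369}{64} \approx 2.1541 \cdot 10^{5}$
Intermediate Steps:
$n{\left(E,R \right)} = \frac{E + 2 R}{E + R}$
$\left(\left(\left(n{\left(5 \left(-2\right) - 4,-2 \right)} + 133\right) - 2\right) + 332\right)^{2} = \left(\left(\left(\frac{\left(5 \left(-2\right) - 4\right) + 2 \left(-2\right)}{\left(5 \left(-2\right) - 4\right) - 2} + 133\right) - 2\right) + 332\right)^{2} = \left(\left(\left(\frac{\left(-10 - 4\right) - 4}{\left(-10 - 4\right) - 2} + 133\right) - 2\right) + 332\right)^{2} = \left(\left(\left(\frac{-14 - 4}{-14 - 2} + 133\right) - 2\right) + 332\right)^{2} = \left(\left(\left(\frac{1}{-16} \left(-18\right) + 133\right) - 2\right) + 332\right)^{2} = \left(\left(\left(\left(- \frac{1}{16}\right) \left(-18\right) + 133\right) - 2\right) + 332\right)^{2} = \left(\left(\left(\frac{9}{8} + 133\right) - 2\right) + 332\right)^{2} = \left(\left(\frac{1073}{8} - 2\right) + 332\right)^{2} = \left(\frac{1057}{8} + 332\right)^{2} = \left(\frac{3713}{8}\right)^{2} = \frac{13786369}{64}$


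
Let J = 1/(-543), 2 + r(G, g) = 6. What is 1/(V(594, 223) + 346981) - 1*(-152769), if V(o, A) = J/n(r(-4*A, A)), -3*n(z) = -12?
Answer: 115133246374311/753642731 ≈ 1.5277e+5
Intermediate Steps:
r(G, g) = 4 (r(G, g) = -2 + 6 = 4)
J = -1/543 ≈ -0.0018416
n(z) = 4 (n(z) = -⅓*(-12) = 4)
V(o, A) = -1/2172 (V(o, A) = -1/543/4 = -1/543*¼ = -1/2172)
1/(V(594, 223) + 346981) - 1*(-152769) = 1/(-1/2172 + 346981) - 1*(-152769) = 1/(753642731/2172) + 152769 = 2172/753642731 + 152769 = 115133246374311/753642731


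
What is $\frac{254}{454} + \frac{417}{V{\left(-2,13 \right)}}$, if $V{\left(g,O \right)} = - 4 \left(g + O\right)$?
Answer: $- \frac{89071}{9988} \approx -8.9178$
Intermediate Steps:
$V{\left(g,O \right)} = - 4 O - 4 g$ ($V{\left(g,O \right)} = - 4 \left(O + g\right) = - 4 O - 4 g$)
$\frac{254}{454} + \frac{417}{V{\left(-2,13 \right)}} = \frac{254}{454} + \frac{417}{\left(-4\right) 13 - -8} = 254 \cdot \frac{1}{454} + \frac{417}{-52 + 8} = \frac{127}{227} + \frac{417}{-44} = \frac{127}{227} + 417 \left(- \frac{1}{44}\right) = \frac{127}{227} - \frac{417}{44} = - \frac{89071}{9988}$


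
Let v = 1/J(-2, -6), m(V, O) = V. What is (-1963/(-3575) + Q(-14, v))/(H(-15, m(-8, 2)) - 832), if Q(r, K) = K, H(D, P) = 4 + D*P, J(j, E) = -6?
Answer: -631/1168200 ≈ -0.00054015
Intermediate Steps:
v = -⅙ (v = 1/(-6) = -⅙ ≈ -0.16667)
(-1963/(-3575) + Q(-14, v))/(H(-15, m(-8, 2)) - 832) = (-1963/(-3575) - ⅙)/((4 - 15*(-8)) - 832) = (-1963*(-1/3575) - ⅙)/((4 + 120) - 832) = (151/275 - ⅙)/(124 - 832) = (631/1650)/(-708) = (631/1650)*(-1/708) = -631/1168200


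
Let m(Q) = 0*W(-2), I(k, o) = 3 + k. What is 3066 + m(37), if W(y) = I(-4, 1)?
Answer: 3066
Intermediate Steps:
W(y) = -1 (W(y) = 3 - 4 = -1)
m(Q) = 0 (m(Q) = 0*(-1) = 0)
3066 + m(37) = 3066 + 0 = 3066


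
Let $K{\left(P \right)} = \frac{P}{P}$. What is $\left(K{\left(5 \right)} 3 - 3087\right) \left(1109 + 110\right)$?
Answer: $-3759396$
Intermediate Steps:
$K{\left(P \right)} = 1$
$\left(K{\left(5 \right)} 3 - 3087\right) \left(1109 + 110\right) = \left(1 \cdot 3 - 3087\right) \left(1109 + 110\right) = \left(3 - 3087\right) 1219 = \left(-3084\right) 1219 = -3759396$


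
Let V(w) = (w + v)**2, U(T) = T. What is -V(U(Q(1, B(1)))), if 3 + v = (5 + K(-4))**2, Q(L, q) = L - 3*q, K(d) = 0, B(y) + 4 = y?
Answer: -1024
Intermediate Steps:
B(y) = -4 + y
v = 22 (v = -3 + (5 + 0)**2 = -3 + 5**2 = -3 + 25 = 22)
V(w) = (22 + w)**2 (V(w) = (w + 22)**2 = (22 + w)**2)
-V(U(Q(1, B(1)))) = -(22 + (1 - 3*(-4 + 1)))**2 = -(22 + (1 - 3*(-3)))**2 = -(22 + (1 + 9))**2 = -(22 + 10)**2 = -1*32**2 = -1*1024 = -1024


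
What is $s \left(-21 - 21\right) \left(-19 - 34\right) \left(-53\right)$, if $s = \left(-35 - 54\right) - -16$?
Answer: $8612394$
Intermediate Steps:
$s = -73$ ($s = -89 + 16 = -73$)
$s \left(-21 - 21\right) \left(-19 - 34\right) \left(-53\right) = - 73 \left(-21 - 21\right) \left(-19 - 34\right) \left(-53\right) = - 73 \left(\left(-42\right) \left(-53\right)\right) \left(-53\right) = \left(-73\right) 2226 \left(-53\right) = \left(-162498\right) \left(-53\right) = 8612394$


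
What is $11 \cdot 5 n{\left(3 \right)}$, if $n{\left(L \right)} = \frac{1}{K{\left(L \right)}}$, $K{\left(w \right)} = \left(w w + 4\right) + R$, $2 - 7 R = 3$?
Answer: $\frac{77}{18} \approx 4.2778$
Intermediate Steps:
$R = - \frac{1}{7}$ ($R = \frac{2}{7} - \frac{3}{7} = - \frac{1}{7} \approx -0.14286$)
$K{\left(w \right)} = \frac{27}{7} + w^{2}$ ($K{\left(w \right)} = \left(w w + 4\right) - \frac{1}{7} = \left(w^{2} + 4\right) - \frac{1}{7} = \left(4 + w^{2}\right) - \frac{1}{7} = \frac{27}{7} + w^{2}$)
$n{\left(L \right)} = \frac{1}{\frac{27}{7} + L^{2}}$
$11 \cdot 5 n{\left(3 \right)} = 11 \cdot 5 \frac{7}{27 + 7 \cdot 3^{2}} = 55 \frac{7}{27 + 7 \cdot 9} = 55 \frac{7}{27 + 63} = 55 \cdot \frac{7}{90} = \frac{77}{18}$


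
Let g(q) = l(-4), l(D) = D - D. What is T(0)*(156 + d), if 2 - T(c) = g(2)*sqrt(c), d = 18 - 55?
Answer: 238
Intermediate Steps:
d = -37
l(D) = 0
g(q) = 0
T(c) = 2 (T(c) = 2 - 0*sqrt(c) = 2 - 1*0 = 2 + 0 = 2)
T(0)*(156 + d) = 2*(156 - 37) = 2*119 = 238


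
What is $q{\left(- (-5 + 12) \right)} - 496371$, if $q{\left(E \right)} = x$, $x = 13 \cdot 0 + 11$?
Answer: $-496360$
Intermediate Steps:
$x = 11$ ($x = 0 + 11 = 11$)
$q{\left(E \right)} = 11$
$q{\left(- (-5 + 12) \right)} - 496371 = 11 - 496371 = -496360$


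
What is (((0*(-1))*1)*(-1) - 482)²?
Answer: 232324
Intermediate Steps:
(((0*(-1))*1)*(-1) - 482)² = ((0*1)*(-1) - 482)² = (0*(-1) - 482)² = (0 - 482)² = (-482)² = 232324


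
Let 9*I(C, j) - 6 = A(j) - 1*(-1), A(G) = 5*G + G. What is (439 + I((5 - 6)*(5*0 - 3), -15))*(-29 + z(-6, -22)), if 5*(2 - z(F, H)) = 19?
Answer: -595672/45 ≈ -13237.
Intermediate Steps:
z(F, H) = -9/5 (z(F, H) = 2 - ⅕*19 = 2 - 19/5 = -9/5)
A(G) = 6*G
I(C, j) = 7/9 + 2*j/3 (I(C, j) = ⅔ + (6*j - 1*(-1))/9 = ⅔ + (6*j + 1)/9 = ⅔ + (1 + 6*j)/9 = ⅔ + (⅑ + 2*j/3) = 7/9 + 2*j/3)
(439 + I((5 - 6)*(5*0 - 3), -15))*(-29 + z(-6, -22)) = (439 + (7/9 + (⅔)*(-15)))*(-29 - 9/5) = (439 + (7/9 - 10))*(-154/5) = (439 - 83/9)*(-154/5) = (3868/9)*(-154/5) = -595672/45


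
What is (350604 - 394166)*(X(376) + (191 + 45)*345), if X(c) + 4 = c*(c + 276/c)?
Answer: -9717288216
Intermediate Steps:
X(c) = -4 + c*(c + 276/c)
(350604 - 394166)*(X(376) + (191 + 45)*345) = (350604 - 394166)*((272 + 376²) + (191 + 45)*345) = -43562*((272 + 141376) + 236*345) = -43562*(141648 + 81420) = -43562*223068 = -9717288216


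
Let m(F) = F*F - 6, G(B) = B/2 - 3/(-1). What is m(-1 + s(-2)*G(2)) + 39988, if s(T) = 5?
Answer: 40343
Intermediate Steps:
G(B) = 3 + B/2 (G(B) = B*(½) - 3*(-1) = B/2 + 3 = 3 + B/2)
m(F) = -6 + F² (m(F) = F² - 6 = -6 + F²)
m(-1 + s(-2)*G(2)) + 39988 = (-6 + (-1 + 5*(3 + (½)*2))²) + 39988 = (-6 + (-1 + 5*(3 + 1))²) + 39988 = (-6 + (-1 + 5*4)²) + 39988 = (-6 + (-1 + 20)²) + 39988 = (-6 + 19²) + 39988 = (-6 + 361) + 39988 = 355 + 39988 = 40343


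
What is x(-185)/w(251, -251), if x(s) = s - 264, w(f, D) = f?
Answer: -449/251 ≈ -1.7888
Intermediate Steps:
x(s) = -264 + s
x(-185)/w(251, -251) = (-264 - 185)/251 = -449*1/251 = -449/251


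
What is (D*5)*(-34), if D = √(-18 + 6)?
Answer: -340*I*√3 ≈ -588.9*I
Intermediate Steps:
D = 2*I*√3 (D = √(-12) = 2*I*√3 ≈ 3.4641*I)
(D*5)*(-34) = ((2*I*√3)*5)*(-34) = (10*I*√3)*(-34) = -340*I*√3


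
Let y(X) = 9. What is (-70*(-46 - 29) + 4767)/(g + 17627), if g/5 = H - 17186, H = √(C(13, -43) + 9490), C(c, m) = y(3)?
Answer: -228063717/1555020778 - 16695*√9499/1555020778 ≈ -0.14771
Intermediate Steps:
C(c, m) = 9
H = √9499 (H = √(9 + 9490) = √9499 ≈ 97.463)
g = -85930 + 5*√9499 (g = 5*(√9499 - 17186) = 5*(-17186 + √9499) = -85930 + 5*√9499 ≈ -85443.)
(-70*(-46 - 29) + 4767)/(g + 17627) = (-70*(-46 - 29) + 4767)/((-85930 + 5*√9499) + 17627) = (-70*(-75) + 4767)/(-68303 + 5*√9499) = (5250 + 4767)/(-68303 + 5*√9499) = 10017/(-68303 + 5*√9499)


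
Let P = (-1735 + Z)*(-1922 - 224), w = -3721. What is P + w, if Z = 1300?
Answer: 929789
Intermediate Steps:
P = 933510 (P = (-1735 + 1300)*(-1922 - 224) = -435*(-2146) = 933510)
P + w = 933510 - 3721 = 929789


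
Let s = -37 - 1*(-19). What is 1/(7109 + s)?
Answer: 1/7091 ≈ 0.00014102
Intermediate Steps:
s = -18 (s = -37 + 19 = -18)
1/(7109 + s) = 1/(7109 - 18) = 1/7091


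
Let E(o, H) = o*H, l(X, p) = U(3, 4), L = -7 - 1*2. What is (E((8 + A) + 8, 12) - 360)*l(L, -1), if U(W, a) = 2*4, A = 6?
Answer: -768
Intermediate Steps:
L = -9 (L = -7 - 2 = -9)
U(W, a) = 8
l(X, p) = 8
E(o, H) = H*o
(E((8 + A) + 8, 12) - 360)*l(L, -1) = (12*((8 + 6) + 8) - 360)*8 = (12*(14 + 8) - 360)*8 = (12*22 - 360)*8 = (264 - 360)*8 = -96*8 = -768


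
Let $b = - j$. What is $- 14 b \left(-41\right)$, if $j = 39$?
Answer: $-22386$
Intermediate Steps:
$b = -39$ ($b = \left(-1\right) 39 = -39$)
$- 14 b \left(-41\right) = \left(-14\right) \left(-39\right) \left(-41\right) = 546 \left(-41\right) = -22386$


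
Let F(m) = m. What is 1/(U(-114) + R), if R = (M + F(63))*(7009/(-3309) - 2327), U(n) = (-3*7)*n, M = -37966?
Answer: 3309/292128313702 ≈ 1.1327e-8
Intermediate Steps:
U(n) = -21*n
R = 292120391956/3309 (R = (-37966 + 63)*(7009/(-3309) - 2327) = -37903*(7009*(-1/3309) - 2327) = -37903*(-7009/3309 - 2327) = -37903*(-7707052/3309) = 292120391956/3309 ≈ 8.8281e+7)
1/(U(-114) + R) = 1/(-21*(-114) + 292120391956/3309) = 1/(2394 + 292120391956/3309) = 1/(292128313702/3309) = 3309/292128313702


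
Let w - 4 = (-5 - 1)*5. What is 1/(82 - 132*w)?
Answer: 1/3514 ≈ 0.00028458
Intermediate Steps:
w = -26 (w = 4 + (-5 - 1)*5 = 4 - 6*5 = 4 - 30 = -26)
1/(82 - 132*w) = 1/(82 - 132*(-26)) = 1/(82 + 3432) = 1/3514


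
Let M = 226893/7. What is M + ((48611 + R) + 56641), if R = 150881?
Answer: 2019824/7 ≈ 2.8855e+5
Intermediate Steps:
M = 226893/7 (M = 226893*(⅐) = 226893/7 ≈ 32413.)
M + ((48611 + R) + 56641) = 226893/7 + ((48611 + 150881) + 56641) = 226893/7 + (199492 + 56641) = 226893/7 + 256133 = 2019824/7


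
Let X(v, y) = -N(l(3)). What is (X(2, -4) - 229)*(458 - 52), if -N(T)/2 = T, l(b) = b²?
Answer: -85666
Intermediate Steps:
N(T) = -2*T
X(v, y) = 18 (X(v, y) = -(-2)*3² = -(-2)*9 = -1*(-18) = 18)
(X(2, -4) - 229)*(458 - 52) = (18 - 229)*(458 - 52) = -211*406 = -85666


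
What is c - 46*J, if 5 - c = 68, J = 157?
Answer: -7285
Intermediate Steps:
c = -63 (c = 5 - 1*68 = 5 - 68 = -63)
c - 46*J = -63 - 46*157 = -63 - 7222 = -7285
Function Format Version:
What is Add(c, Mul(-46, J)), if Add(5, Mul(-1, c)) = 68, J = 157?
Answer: -7285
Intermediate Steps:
c = -63 (c = Add(5, Mul(-1, 68)) = Add(5, -68) = -63)
Add(c, Mul(-46, J)) = Add(-63, Mul(-46, 157)) = Add(-63, -7222) = -7285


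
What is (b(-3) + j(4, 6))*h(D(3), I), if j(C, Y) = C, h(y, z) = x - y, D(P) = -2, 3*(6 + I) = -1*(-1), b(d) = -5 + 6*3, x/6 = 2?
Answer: 238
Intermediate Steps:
x = 12 (x = 6*2 = 12)
b(d) = 13 (b(d) = -5 + 18 = 13)
I = -17/3 (I = -6 + (-1*(-1))/3 = -6 + (⅓)*1 = -6 + ⅓ = -17/3 ≈ -5.6667)
h(y, z) = 12 - y
(b(-3) + j(4, 6))*h(D(3), I) = (13 + 4)*(12 - 1*(-2)) = 17*(12 + 2) = 17*14 = 238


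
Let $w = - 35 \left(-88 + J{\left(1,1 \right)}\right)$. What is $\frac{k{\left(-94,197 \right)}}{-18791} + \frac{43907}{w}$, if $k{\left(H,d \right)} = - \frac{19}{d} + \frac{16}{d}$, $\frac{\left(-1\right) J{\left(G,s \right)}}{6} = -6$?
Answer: $\frac{162536123549}{6737325140} \approx 24.125$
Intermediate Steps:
$J{\left(G,s \right)} = 36$ ($J{\left(G,s \right)} = \left(-6\right) \left(-6\right) = 36$)
$k{\left(H,d \right)} = - \frac{3}{d}$
$w = 1820$ ($w = - 35 \left(-88 + 36\right) = \left(-35\right) \left(-52\right) = 1820$)
$\frac{k{\left(-94,197 \right)}}{-18791} + \frac{43907}{w} = \frac{\left(-3\right) \frac{1}{197}}{-18791} + \frac{43907}{1820} = \left(-3\right) \frac{1}{197} \left(- \frac{1}{18791}\right) + 43907 \cdot \frac{1}{1820} = \left(- \frac{3}{197}\right) \left(- \frac{1}{18791}\right) + \frac{43907}{1820} = \frac{3}{3701827} + \frac{43907}{1820} = \frac{162536123549}{6737325140}$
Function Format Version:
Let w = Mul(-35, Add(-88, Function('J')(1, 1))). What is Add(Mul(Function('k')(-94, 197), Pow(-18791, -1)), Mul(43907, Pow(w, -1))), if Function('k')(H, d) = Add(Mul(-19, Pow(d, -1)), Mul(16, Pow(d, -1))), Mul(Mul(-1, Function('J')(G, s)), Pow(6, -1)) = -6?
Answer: Rational(162536123549, 6737325140) ≈ 24.125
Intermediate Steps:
Function('J')(G, s) = 36 (Function('J')(G, s) = Mul(-6, -6) = 36)
Function('k')(H, d) = Mul(-3, Pow(d, -1))
w = 1820 (w = Mul(-35, Add(-88, 36)) = Mul(-35, -52) = 1820)
Add(Mul(Function('k')(-94, 197), Pow(-18791, -1)), Mul(43907, Pow(w, -1))) = Add(Mul(Mul(-3, Pow(197, -1)), Pow(-18791, -1)), Mul(43907, Pow(1820, -1))) = Add(Mul(Mul(-3, Rational(1, 197)), Rational(-1, 18791)), Mul(43907, Rational(1, 1820))) = Add(Mul(Rational(-3, 197), Rational(-1, 18791)), Rational(43907, 1820)) = Add(Rational(3, 3701827), Rational(43907, 1820)) = Rational(162536123549, 6737325140)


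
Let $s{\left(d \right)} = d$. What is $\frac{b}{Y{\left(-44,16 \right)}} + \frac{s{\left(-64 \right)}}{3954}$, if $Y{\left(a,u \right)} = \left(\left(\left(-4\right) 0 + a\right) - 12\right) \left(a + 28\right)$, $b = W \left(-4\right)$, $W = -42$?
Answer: $\frac{5419}{31632} \approx 0.17131$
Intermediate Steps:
$b = 168$ ($b = \left(-42\right) \left(-4\right) = 168$)
$Y{\left(a,u \right)} = \left(-12 + a\right) \left(28 + a\right)$ ($Y{\left(a,u \right)} = \left(\left(0 + a\right) - 12\right) \left(28 + a\right) = \left(a - 12\right) \left(28 + a\right) = \left(-12 + a\right) \left(28 + a\right)$)
$\frac{b}{Y{\left(-44,16 \right)}} + \frac{s{\left(-64 \right)}}{3954} = \frac{168}{-336 + \left(-44\right)^{2} + 16 \left(-44\right)} - \frac{64}{3954} = \frac{168}{-336 + 1936 - 704} - \frac{32}{1977} = \frac{168}{896} - \frac{32}{1977} = 168 \cdot \frac{1}{896} - \frac{32}{1977} = \frac{3}{16} - \frac{32}{1977} = \frac{5419}{31632}$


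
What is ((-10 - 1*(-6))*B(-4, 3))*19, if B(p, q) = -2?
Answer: 152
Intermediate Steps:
((-10 - 1*(-6))*B(-4, 3))*19 = ((-10 - 1*(-6))*(-2))*19 = ((-10 + 6)*(-2))*19 = -4*(-2)*19 = 8*19 = 152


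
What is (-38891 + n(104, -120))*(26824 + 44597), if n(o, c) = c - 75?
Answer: -2791561206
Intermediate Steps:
n(o, c) = -75 + c
(-38891 + n(104, -120))*(26824 + 44597) = (-38891 + (-75 - 120))*(26824 + 44597) = (-38891 - 195)*71421 = -39086*71421 = -2791561206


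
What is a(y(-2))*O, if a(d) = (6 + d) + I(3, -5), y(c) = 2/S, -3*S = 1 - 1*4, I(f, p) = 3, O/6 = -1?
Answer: -66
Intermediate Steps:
O = -6 (O = 6*(-1) = -6)
S = 1 (S = -(1 - 1*4)/3 = -(1 - 4)/3 = -⅓*(-3) = 1)
y(c) = 2 (y(c) = 2/1 = 2*1 = 2)
a(d) = 9 + d (a(d) = (6 + d) + 3 = 9 + d)
a(y(-2))*O = (9 + 2)*(-6) = 11*(-6) = -66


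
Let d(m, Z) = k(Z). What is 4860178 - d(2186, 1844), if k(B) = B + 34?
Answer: 4858300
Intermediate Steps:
k(B) = 34 + B
d(m, Z) = 34 + Z
4860178 - d(2186, 1844) = 4860178 - (34 + 1844) = 4860178 - 1*1878 = 4860178 - 1878 = 4858300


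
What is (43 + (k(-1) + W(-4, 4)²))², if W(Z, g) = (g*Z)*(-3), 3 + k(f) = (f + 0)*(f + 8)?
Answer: 5461569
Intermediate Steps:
k(f) = -3 + f*(8 + f) (k(f) = -3 + (f + 0)*(f + 8) = -3 + f*(8 + f))
W(Z, g) = -3*Z*g (W(Z, g) = (Z*g)*(-3) = -3*Z*g)
(43 + (k(-1) + W(-4, 4)²))² = (43 + ((-3 + (-1)² + 8*(-1)) + (-3*(-4)*4)²))² = (43 + ((-3 + 1 - 8) + 48²))² = (43 + (-10 + 2304))² = (43 + 2294)² = 2337² = 5461569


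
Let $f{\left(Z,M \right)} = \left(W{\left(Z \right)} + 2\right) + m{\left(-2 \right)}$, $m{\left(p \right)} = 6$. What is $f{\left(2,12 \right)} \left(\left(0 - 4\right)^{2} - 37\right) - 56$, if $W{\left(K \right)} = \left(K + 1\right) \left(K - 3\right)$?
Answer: $-161$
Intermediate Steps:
$W{\left(K \right)} = \left(1 + K\right) \left(-3 + K\right)$
$f{\left(Z,M \right)} = 5 + Z^{2} - 2 Z$ ($f{\left(Z,M \right)} = \left(\left(-3 + Z^{2} - 2 Z\right) + 2\right) + 6 = \left(-1 + Z^{2} - 2 Z\right) + 6 = 5 + Z^{2} - 2 Z$)
$f{\left(2,12 \right)} \left(\left(0 - 4\right)^{2} - 37\right) - 56 = \left(5 + 2^{2} - 4\right) \left(\left(0 - 4\right)^{2} - 37\right) - 56 = \left(5 + 4 - 4\right) \left(\left(-4\right)^{2} - 37\right) - 56 = 5 \left(16 - 37\right) - 56 = 5 \left(-21\right) - 56 = -105 - 56 = -161$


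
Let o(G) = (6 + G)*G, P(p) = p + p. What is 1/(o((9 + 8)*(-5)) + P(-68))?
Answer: 1/6579 ≈ 0.00015200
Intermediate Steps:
P(p) = 2*p
o(G) = G*(6 + G)
1/(o((9 + 8)*(-5)) + P(-68)) = 1/(((9 + 8)*(-5))*(6 + (9 + 8)*(-5)) + 2*(-68)) = 1/((17*(-5))*(6 + 17*(-5)) - 136) = 1/(-85*(6 - 85) - 136) = 1/(-85*(-79) - 136) = 1/(6715 - 136) = 1/6579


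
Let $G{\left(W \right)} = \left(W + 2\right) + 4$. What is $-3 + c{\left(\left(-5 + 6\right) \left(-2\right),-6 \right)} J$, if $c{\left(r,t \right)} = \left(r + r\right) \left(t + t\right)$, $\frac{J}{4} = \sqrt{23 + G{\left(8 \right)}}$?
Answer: $-3 + 192 \sqrt{37} \approx 1164.9$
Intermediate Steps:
$G{\left(W \right)} = 6 + W$ ($G{\left(W \right)} = \left(2 + W\right) + 4 = 6 + W$)
$J = 4 \sqrt{37}$ ($J = 4 \sqrt{23 + \left(6 + 8\right)} = 4 \sqrt{23 + 14} = 4 \sqrt{37} \approx 24.331$)
$c{\left(r,t \right)} = 4 r t$ ($c{\left(r,t \right)} = 2 r 2 t = 4 r t$)
$-3 + c{\left(\left(-5 + 6\right) \left(-2\right),-6 \right)} J = -3 + 4 \left(-5 + 6\right) \left(-2\right) \left(-6\right) 4 \sqrt{37} = -3 + 4 \cdot 1 \left(-2\right) \left(-6\right) 4 \sqrt{37} = -3 + 4 \left(-2\right) \left(-6\right) 4 \sqrt{37} = -3 + 48 \cdot 4 \sqrt{37} = -3 + 192 \sqrt{37}$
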